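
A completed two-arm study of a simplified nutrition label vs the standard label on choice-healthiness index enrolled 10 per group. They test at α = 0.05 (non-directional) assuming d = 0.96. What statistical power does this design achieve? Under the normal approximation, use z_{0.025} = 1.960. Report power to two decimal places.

For two equal groups, power = Φ(d·√(n/2) − z_{α/2}).
d·√(n/2) = 0.96 × √(10/2) = 0.96 × 2.236 = 2.147.
z_β = 2.147 − 1.960 = 0.187.
Power = Φ(0.187) = 0.574.

power ≈ 0.57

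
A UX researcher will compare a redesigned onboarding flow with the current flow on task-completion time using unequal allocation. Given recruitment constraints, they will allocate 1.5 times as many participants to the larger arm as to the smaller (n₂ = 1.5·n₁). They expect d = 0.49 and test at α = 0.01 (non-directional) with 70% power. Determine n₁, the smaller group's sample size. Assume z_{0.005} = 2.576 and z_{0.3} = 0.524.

n₁ = 67

With allocation ratio k = n₂/n₁ = 1.5, Var(x̄₁−x̄₂) = σ²(1/n₁ + 1/(k·n₁)) = σ²·(k+1)/(k·n₁).
So n₁ = (1 + 1/k)·((z_{α/2} + z_β)/d)² = 1.667 × (3.100/0.49)².
n₁ = 1.667 × 40.02 = 66.7.
Round up: n₁ = 67, giving n₂ = ⌈1.5 × 67⌉ = ⌈100.5⌉ = 101.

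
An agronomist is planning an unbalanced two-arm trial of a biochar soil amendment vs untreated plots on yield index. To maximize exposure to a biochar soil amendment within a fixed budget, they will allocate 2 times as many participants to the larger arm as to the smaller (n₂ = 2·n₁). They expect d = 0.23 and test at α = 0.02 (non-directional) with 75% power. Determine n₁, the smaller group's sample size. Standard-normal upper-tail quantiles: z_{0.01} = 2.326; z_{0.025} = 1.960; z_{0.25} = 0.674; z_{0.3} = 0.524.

n₁ = 256

With allocation ratio k = n₂/n₁ = 2, Var(x̄₁−x̄₂) = σ²(1/n₁ + 1/(k·n₁)) = σ²·(k+1)/(k·n₁).
So n₁ = (1 + 1/k)·((z_{α/2} + z_β)/d)² = 1.500 × (3.000/0.23)².
n₁ = 1.500 × 170.13 = 255.2.
Round up: n₁ = 256, giving n₂ = 2 × 256 = 512.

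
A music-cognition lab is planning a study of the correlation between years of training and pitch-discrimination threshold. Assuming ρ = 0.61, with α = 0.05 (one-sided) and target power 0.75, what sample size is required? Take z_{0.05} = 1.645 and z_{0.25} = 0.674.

Fisher's z: C = ½·ln((1+r)/(1−r)) = ½·ln(4.1282) = 0.7089.
n = ((z_{α} + z_β)/C)² + 3.
(1.645 + 0.674) / 0.7089 = 2.319 / 0.7089 = 3.271.
n = 3.271² + 3 = 10.70 + 3 = 13.7.
Round up.

n = 14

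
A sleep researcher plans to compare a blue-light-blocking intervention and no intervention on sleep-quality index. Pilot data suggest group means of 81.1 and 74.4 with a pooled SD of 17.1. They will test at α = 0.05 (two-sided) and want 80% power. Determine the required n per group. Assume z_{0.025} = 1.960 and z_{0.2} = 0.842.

Cohen's d = |M₁ − M₂| / SD_pooled = |81.1 − 74.4| / 17.1 = 6.7 / 17.1 = 0.392.
For two independent groups with equal n: n = 2·((z_{α/2} + z_β) / d)².
z_{α/2} + z_β = 1.960 + 0.842 = 2.802.
n = 2 × (2.802 / 0.392)² = 2 × 7.148² = 2 × 51.09 = 102.2.
Round up to the next whole participant.

n = 103 per group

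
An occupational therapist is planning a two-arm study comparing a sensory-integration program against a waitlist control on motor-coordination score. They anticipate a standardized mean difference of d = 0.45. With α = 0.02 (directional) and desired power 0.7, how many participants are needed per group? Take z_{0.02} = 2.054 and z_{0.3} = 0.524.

For two independent groups with equal n: n = 2·((z_{α} + z_β) / d)².
z_{α} + z_β = 2.054 + 0.524 = 2.578.
n = 2 × (2.578 / 0.45)² = 2 × 5.729² = 2 × 32.82 = 65.6.
Round up to the next whole participant.

n = 66 per group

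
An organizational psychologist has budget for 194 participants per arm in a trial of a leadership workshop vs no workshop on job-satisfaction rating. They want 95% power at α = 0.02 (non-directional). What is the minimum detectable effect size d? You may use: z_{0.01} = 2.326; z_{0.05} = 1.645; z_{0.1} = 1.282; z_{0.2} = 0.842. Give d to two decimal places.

d_min ≈ 0.40

For two independent groups of n = 194 each: d_min = (z_{α/2} + z_β)·√(2/n).
z-sum = 2.326 + 1.645 = 3.971.
d_min = 3.971 × √(2/194) = 3.971 × 0.1015 = 0.403.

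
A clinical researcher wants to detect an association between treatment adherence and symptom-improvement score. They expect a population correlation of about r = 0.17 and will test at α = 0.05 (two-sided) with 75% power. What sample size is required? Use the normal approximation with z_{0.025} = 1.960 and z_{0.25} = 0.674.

n = 239

Fisher's z: C = ½·ln((1+r)/(1−r)) = ½·ln(1.4096) = 0.1717.
n = ((z_{α/2} + z_β)/C)² + 3.
(1.960 + 0.674) / 0.1717 = 2.634 / 0.1717 = 15.341.
n = 15.341² + 3 = 235.34 + 3 = 238.3.
Round up.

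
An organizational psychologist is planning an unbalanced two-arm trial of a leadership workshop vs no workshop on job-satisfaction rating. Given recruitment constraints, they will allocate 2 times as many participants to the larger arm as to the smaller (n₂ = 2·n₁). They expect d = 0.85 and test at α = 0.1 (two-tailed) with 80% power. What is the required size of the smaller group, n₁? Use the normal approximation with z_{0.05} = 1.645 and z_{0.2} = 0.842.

n₁ = 13

With allocation ratio k = n₂/n₁ = 2, Var(x̄₁−x̄₂) = σ²(1/n₁ + 1/(k·n₁)) = σ²·(k+1)/(k·n₁).
So n₁ = (1 + 1/k)·((z_{α/2} + z_β)/d)² = 1.500 × (2.487/0.85)².
n₁ = 1.500 × 8.56 = 12.8.
Round up: n₁ = 13, giving n₂ = 2 × 13 = 26.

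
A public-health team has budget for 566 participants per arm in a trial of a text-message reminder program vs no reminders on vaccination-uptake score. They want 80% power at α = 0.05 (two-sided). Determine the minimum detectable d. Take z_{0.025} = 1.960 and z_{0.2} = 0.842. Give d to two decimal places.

For two independent groups of n = 566 each: d_min = (z_{α/2} + z_β)·√(2/n).
z-sum = 1.960 + 0.842 = 2.802.
d_min = 2.802 × √(2/566) = 2.802 × 0.0594 = 0.167.

d_min ≈ 0.17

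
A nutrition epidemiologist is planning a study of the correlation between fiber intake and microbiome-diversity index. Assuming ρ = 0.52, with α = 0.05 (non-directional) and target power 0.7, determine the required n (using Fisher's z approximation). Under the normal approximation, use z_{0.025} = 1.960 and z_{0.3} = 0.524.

n = 22

Fisher's z: C = ½·ln((1+r)/(1−r)) = ½·ln(3.1667) = 0.5763.
n = ((z_{α/2} + z_β)/C)² + 3.
(1.960 + 0.524) / 0.5763 = 2.484 / 0.5763 = 4.310.
n = 4.310² + 3 = 18.58 + 3 = 21.6.
Round up.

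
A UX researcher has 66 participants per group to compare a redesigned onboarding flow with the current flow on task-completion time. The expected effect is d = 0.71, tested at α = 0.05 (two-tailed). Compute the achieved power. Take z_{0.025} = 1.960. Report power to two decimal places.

power ≈ 0.98

For two equal groups, power = Φ(d·√(n/2) − z_{α/2}).
d·√(n/2) = 0.71 × √(66/2) = 0.71 × 5.745 = 4.079.
z_β = 4.079 − 1.960 = 2.119.
Power = Φ(2.119) = 0.983.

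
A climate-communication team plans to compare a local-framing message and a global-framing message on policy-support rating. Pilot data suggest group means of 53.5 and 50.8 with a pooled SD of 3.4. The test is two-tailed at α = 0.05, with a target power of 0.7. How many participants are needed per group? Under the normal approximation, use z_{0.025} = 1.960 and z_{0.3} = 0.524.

Cohen's d = |M₁ − M₂| / SD_pooled = |53.5 − 50.8| / 3.4 = 2.7 / 3.4 = 0.794.
For two independent groups with equal n: n = 2·((z_{α/2} + z_β) / d)².
z_{α/2} + z_β = 1.960 + 0.524 = 2.484.
n = 2 × (2.484 / 0.794)² = 2 × 3.128² = 2 × 9.79 = 19.6.
Round up to the next whole participant.

n = 20 per group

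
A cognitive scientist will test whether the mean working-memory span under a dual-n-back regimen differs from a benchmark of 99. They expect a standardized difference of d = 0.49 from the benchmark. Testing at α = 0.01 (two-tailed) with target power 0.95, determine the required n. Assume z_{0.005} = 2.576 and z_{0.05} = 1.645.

n = 75

For a one-sample test: n = ((z_{α/2} + z_β) / d)².
z_{α/2} + z_β = 2.576 + 1.645 = 4.221.
n = (4.221 / 0.49)² = 8.614² = 74.21.
Round up.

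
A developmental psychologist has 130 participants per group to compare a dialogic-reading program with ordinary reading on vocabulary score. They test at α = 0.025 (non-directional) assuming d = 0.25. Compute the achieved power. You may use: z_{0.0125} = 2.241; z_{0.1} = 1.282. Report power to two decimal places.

power ≈ 0.41

For two equal groups, power = Φ(d·√(n/2) − z_{α/2}).
d·√(n/2) = 0.25 × √(130/2) = 0.25 × 8.062 = 2.016.
z_β = 2.016 − 2.241 = -0.225.
Power = Φ(-0.225) = 0.411.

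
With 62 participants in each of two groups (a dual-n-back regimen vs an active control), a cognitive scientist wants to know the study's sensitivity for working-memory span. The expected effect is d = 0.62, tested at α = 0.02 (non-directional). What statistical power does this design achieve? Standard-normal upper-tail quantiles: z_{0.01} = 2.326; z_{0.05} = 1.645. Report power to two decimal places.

power ≈ 0.87

For two equal groups, power = Φ(d·√(n/2) − z_{α/2}).
d·√(n/2) = 0.62 × √(62/2) = 0.62 × 5.568 = 3.452.
z_β = 3.452 − 2.326 = 1.126.
Power = Φ(1.126) = 0.870.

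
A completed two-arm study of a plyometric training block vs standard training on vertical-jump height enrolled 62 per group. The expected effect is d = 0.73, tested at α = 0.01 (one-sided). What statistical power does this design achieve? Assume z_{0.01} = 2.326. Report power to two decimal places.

power ≈ 0.96

For two equal groups, power = Φ(d·√(n/2) − z_{α}).
d·√(n/2) = 0.73 × √(62/2) = 0.73 × 5.568 = 4.064.
z_β = 4.064 − 2.326 = 1.738.
Power = Φ(1.738) = 0.959.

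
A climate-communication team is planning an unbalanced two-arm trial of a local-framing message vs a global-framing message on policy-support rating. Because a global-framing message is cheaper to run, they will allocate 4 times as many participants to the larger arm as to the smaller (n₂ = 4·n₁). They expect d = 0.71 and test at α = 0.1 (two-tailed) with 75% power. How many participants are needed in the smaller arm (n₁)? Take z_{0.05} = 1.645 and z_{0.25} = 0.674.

With allocation ratio k = n₂/n₁ = 4, Var(x̄₁−x̄₂) = σ²(1/n₁ + 1/(k·n₁)) = σ²·(k+1)/(k·n₁).
So n₁ = (1 + 1/k)·((z_{α/2} + z_β)/d)² = 1.250 × (2.319/0.71)².
n₁ = 1.250 × 10.67 = 13.3.
Round up: n₁ = 14, giving n₂ = 4 × 14 = 56.

n₁ = 14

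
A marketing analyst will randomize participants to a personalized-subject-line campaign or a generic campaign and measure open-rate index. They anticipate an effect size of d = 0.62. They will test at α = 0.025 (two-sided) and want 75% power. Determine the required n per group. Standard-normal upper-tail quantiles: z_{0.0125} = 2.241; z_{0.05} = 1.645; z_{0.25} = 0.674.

For two independent groups with equal n: n = 2·((z_{α/2} + z_β) / d)².
z_{α/2} + z_β = 2.241 + 0.674 = 2.915.
n = 2 × (2.915 / 0.62)² = 2 × 4.702² = 2 × 22.11 = 44.2.
Round up to the next whole participant.

n = 45 per group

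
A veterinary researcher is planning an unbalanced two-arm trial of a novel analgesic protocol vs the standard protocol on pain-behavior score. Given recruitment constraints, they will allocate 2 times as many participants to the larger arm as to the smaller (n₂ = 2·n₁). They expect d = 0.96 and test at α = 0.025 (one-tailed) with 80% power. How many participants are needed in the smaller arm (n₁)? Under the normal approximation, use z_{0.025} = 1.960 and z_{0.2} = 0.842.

n₁ = 13

With allocation ratio k = n₂/n₁ = 2, Var(x̄₁−x̄₂) = σ²(1/n₁ + 1/(k·n₁)) = σ²·(k+1)/(k·n₁).
So n₁ = (1 + 1/k)·((z_{α} + z_β)/d)² = 1.500 × (2.802/0.96)².
n₁ = 1.500 × 8.52 = 12.8.
Round up: n₁ = 13, giving n₂ = 2 × 13 = 26.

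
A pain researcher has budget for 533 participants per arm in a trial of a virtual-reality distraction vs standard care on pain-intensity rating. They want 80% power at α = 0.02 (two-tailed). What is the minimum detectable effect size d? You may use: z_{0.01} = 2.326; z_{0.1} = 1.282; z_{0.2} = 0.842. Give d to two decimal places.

d_min ≈ 0.19

For two independent groups of n = 533 each: d_min = (z_{α/2} + z_β)·√(2/n).
z-sum = 2.326 + 0.842 = 3.168.
d_min = 3.168 × √(2/533) = 3.168 × 0.0613 = 0.194.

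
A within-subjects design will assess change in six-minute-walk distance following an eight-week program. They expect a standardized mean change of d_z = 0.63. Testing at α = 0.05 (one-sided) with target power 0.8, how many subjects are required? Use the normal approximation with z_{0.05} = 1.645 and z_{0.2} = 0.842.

n = 16 pairs

For a paired (one-sample on differences) test: n = ((z_{α} + z_β) / d)².
z_{α} + z_β = 1.645 + 0.842 = 2.487.
n = (2.487 / 0.63)² = 3.948² = 15.58.
Round up.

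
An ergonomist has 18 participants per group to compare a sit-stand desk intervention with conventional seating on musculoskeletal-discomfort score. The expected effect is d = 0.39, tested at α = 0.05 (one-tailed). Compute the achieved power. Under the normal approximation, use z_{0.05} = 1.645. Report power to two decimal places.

For two equal groups, power = Φ(d·√(n/2) − z_{α}).
d·√(n/2) = 0.39 × √(18/2) = 0.39 × 3.000 = 1.170.
z_β = 1.170 − 1.645 = -0.475.
Power = Φ(-0.475) = 0.317.

power ≈ 0.32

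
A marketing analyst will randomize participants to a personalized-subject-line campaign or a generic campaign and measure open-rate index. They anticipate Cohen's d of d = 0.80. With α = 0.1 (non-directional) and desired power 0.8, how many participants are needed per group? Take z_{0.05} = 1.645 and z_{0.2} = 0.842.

n = 20 per group

For two independent groups with equal n: n = 2·((z_{α/2} + z_β) / d)².
z_{α/2} + z_β = 1.645 + 0.842 = 2.487.
n = 2 × (2.487 / 0.80)² = 2 × 3.109² = 2 × 9.66 = 19.3.
Round up to the next whole participant.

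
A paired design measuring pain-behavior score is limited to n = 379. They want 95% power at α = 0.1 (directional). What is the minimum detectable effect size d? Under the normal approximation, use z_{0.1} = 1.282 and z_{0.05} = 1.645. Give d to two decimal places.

For a single sample (or paired design) of n = 379: d_min = (z_{α} + z_β)/√n.
z-sum = 1.282 + 1.645 = 2.927.
d_min = 2.927 / √379 = 2.927 / 19.468 = 0.150.

d_min ≈ 0.15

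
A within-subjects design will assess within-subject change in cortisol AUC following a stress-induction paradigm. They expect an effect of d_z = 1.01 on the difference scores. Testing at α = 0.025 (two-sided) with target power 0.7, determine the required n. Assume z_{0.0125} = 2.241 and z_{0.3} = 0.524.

n = 8 pairs

For a paired (one-sample on differences) test: n = ((z_{α/2} + z_β) / d)².
z_{α/2} + z_β = 2.241 + 0.524 = 2.765.
n = (2.765 / 1.01)² = 2.738² = 7.49.
Round up.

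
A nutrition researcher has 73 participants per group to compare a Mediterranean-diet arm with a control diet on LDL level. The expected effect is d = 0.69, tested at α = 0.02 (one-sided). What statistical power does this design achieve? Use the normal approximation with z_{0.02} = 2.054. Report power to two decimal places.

power ≈ 0.98

For two equal groups, power = Φ(d·√(n/2) − z_{α}).
d·√(n/2) = 0.69 × √(73/2) = 0.69 × 6.042 = 4.169.
z_β = 4.169 − 2.054 = 2.115.
Power = Φ(2.115) = 0.983.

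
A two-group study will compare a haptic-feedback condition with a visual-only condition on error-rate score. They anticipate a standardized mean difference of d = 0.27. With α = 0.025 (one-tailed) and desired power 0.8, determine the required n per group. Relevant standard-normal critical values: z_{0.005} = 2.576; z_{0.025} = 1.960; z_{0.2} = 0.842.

For two independent groups with equal n: n = 2·((z_{α} + z_β) / d)².
z_{α} + z_β = 1.960 + 0.842 = 2.802.
n = 2 × (2.802 / 0.27)² = 2 × 10.378² = 2 × 107.70 = 215.4.
Round up to the next whole participant.

n = 216 per group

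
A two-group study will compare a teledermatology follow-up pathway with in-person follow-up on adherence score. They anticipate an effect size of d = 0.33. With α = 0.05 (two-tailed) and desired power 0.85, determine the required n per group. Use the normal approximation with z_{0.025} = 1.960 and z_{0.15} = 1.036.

For two independent groups with equal n: n = 2·((z_{α/2} + z_β) / d)².
z_{α/2} + z_β = 1.960 + 1.036 = 2.996.
n = 2 × (2.996 / 0.33)² = 2 × 9.079² = 2 × 82.42 = 164.8.
Round up to the next whole participant.

n = 165 per group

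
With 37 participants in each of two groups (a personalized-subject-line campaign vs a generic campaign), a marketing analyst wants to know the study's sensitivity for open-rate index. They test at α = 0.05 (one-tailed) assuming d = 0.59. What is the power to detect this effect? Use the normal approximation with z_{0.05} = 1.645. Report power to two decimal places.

power ≈ 0.81

For two equal groups, power = Φ(d·√(n/2) − z_{α}).
d·√(n/2) = 0.59 × √(37/2) = 0.59 × 4.301 = 2.538.
z_β = 2.538 − 1.645 = 0.893.
Power = Φ(0.893) = 0.814.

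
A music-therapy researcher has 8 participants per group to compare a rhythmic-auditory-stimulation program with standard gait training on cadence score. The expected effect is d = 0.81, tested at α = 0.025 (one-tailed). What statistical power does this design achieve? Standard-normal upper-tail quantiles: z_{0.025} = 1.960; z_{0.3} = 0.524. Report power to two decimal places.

For two equal groups, power = Φ(d·√(n/2) − z_{α}).
d·√(n/2) = 0.81 × √(8/2) = 0.81 × 2.000 = 1.620.
z_β = 1.620 − 1.960 = -0.340.
Power = Φ(-0.340) = 0.367.

power ≈ 0.37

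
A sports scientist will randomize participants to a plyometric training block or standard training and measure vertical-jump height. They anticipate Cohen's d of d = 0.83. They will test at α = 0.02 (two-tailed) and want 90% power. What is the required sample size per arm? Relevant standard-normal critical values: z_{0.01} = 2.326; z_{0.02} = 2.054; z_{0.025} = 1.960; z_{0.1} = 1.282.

n = 38 per group

For two independent groups with equal n: n = 2·((z_{α/2} + z_β) / d)².
z_{α/2} + z_β = 2.326 + 1.282 = 3.608.
n = 2 × (3.608 / 0.83)² = 2 × 4.347² = 2 × 18.90 = 37.8.
Round up to the next whole participant.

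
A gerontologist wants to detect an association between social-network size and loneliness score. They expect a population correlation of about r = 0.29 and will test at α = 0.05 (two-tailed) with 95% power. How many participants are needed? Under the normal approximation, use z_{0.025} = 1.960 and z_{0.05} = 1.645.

n = 149

Fisher's z: C = ½·ln((1+r)/(1−r)) = ½·ln(1.8169) = 0.2986.
n = ((z_{α/2} + z_β)/C)² + 3.
(1.960 + 1.645) / 0.2986 = 3.605 / 0.2986 = 12.073.
n = 12.073² + 3 = 145.76 + 3 = 148.8.
Round up.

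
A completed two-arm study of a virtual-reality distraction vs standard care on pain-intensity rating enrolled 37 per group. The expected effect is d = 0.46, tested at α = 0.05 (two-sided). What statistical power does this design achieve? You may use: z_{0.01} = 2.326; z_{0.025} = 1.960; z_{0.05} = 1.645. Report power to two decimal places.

For two equal groups, power = Φ(d·√(n/2) − z_{α/2}).
d·√(n/2) = 0.46 × √(37/2) = 0.46 × 4.301 = 1.979.
z_β = 1.979 − 1.960 = 0.019.
Power = Φ(0.019) = 0.507.

power ≈ 0.51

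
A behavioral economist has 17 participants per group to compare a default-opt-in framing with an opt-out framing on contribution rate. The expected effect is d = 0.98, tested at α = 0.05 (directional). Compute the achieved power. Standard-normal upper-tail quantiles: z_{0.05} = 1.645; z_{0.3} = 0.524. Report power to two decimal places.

power ≈ 0.89

For two equal groups, power = Φ(d·√(n/2) − z_{α}).
d·√(n/2) = 0.98 × √(17/2) = 0.98 × 2.915 = 2.857.
z_β = 2.857 − 1.645 = 1.212.
Power = Φ(1.212) = 0.887.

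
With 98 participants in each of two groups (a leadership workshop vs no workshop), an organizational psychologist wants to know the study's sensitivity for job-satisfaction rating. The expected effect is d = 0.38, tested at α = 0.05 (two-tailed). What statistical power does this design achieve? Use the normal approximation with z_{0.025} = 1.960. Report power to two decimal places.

power ≈ 0.76

For two equal groups, power = Φ(d·√(n/2) − z_{α/2}).
d·√(n/2) = 0.38 × √(98/2) = 0.38 × 7.000 = 2.660.
z_β = 2.660 − 1.960 = 0.700.
Power = Φ(0.700) = 0.758.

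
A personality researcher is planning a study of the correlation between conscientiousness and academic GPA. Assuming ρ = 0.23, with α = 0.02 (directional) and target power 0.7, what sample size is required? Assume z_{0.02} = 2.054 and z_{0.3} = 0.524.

Fisher's z: C = ½·ln((1+r)/(1−r)) = ½·ln(1.5974) = 0.2342.
n = ((z_{α} + z_β)/C)² + 3.
(2.054 + 0.524) / 0.2342 = 2.578 / 0.2342 = 11.008.
n = 11.008² + 3 = 121.17 + 3 = 124.2.
Round up.

n = 125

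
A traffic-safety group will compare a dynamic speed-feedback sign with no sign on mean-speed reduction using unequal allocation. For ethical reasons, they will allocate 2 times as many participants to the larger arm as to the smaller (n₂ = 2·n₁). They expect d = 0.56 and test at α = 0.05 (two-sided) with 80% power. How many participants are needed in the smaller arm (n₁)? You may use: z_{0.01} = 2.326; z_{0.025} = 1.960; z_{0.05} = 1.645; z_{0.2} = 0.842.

n₁ = 38

With allocation ratio k = n₂/n₁ = 2, Var(x̄₁−x̄₂) = σ²(1/n₁ + 1/(k·n₁)) = σ²·(k+1)/(k·n₁).
So n₁ = (1 + 1/k)·((z_{α/2} + z_β)/d)² = 1.500 × (2.802/0.56)².
n₁ = 1.500 × 25.04 = 37.6.
Round up: n₁ = 38, giving n₂ = 2 × 38 = 76.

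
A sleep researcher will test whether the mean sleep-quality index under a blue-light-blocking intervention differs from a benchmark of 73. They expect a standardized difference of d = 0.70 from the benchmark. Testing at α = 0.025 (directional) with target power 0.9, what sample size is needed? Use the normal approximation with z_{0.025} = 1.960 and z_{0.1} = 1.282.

n = 22

For a one-sample test: n = ((z_{α} + z_β) / d)².
z_{α} + z_β = 1.960 + 1.282 = 3.242.
n = (3.242 / 0.70)² = 4.631² = 21.45.
Round up.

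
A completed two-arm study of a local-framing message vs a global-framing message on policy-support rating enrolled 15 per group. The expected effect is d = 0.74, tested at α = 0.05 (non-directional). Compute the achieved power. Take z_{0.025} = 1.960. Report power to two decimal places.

power ≈ 0.53

For two equal groups, power = Φ(d·√(n/2) − z_{α/2}).
d·√(n/2) = 0.74 × √(15/2) = 0.74 × 2.739 = 2.027.
z_β = 2.027 − 1.960 = 0.067.
Power = Φ(0.067) = 0.527.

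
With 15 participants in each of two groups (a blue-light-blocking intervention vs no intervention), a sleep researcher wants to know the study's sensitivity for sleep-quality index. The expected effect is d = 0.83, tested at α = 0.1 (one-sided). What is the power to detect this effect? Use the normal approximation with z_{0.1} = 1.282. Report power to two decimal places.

power ≈ 0.84

For two equal groups, power = Φ(d·√(n/2) − z_{α}).
d·√(n/2) = 0.83 × √(15/2) = 0.83 × 2.739 = 2.273.
z_β = 2.273 − 1.282 = 0.991.
Power = Φ(0.991) = 0.839.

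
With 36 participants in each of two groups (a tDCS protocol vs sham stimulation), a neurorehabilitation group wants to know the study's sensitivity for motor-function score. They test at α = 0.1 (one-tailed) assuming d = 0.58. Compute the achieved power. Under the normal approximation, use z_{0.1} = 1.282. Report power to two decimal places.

power ≈ 0.88

For two equal groups, power = Φ(d·√(n/2) − z_{α}).
d·√(n/2) = 0.58 × √(36/2) = 0.58 × 4.243 = 2.461.
z_β = 2.461 − 1.282 = 1.179.
Power = Φ(1.179) = 0.881.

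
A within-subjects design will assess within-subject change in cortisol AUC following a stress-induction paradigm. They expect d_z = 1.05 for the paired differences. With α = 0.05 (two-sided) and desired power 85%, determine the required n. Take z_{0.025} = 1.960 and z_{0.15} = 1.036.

For a paired (one-sample on differences) test: n = ((z_{α/2} + z_β) / d)².
z_{α/2} + z_β = 1.960 + 1.036 = 2.996.
n = (2.996 / 1.05)² = 2.853² = 8.14.
Round up.

n = 9 pairs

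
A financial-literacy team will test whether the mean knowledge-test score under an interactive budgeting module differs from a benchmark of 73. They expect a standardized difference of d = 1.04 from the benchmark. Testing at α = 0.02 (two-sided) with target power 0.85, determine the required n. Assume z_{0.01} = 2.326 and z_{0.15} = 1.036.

For a one-sample test: n = ((z_{α/2} + z_β) / d)².
z_{α/2} + z_β = 2.326 + 1.036 = 3.362.
n = (3.362 / 1.04)² = 3.233² = 10.45.
Round up.

n = 11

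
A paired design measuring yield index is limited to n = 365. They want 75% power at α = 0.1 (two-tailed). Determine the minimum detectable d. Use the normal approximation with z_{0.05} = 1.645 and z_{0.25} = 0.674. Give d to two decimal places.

For a single sample (or paired design) of n = 365: d_min = (z_{α/2} + z_β)/√n.
z-sum = 1.645 + 0.674 = 2.319.
d_min = 2.319 / √365 = 2.319 / 19.105 = 0.121.

d_min ≈ 0.12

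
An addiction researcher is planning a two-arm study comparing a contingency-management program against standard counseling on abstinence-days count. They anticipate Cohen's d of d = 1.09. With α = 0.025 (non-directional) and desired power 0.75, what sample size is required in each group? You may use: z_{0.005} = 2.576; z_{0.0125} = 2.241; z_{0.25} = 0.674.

n = 15 per group

For two independent groups with equal n: n = 2·((z_{α/2} + z_β) / d)².
z_{α/2} + z_β = 2.241 + 0.674 = 2.915.
n = 2 × (2.915 / 1.09)² = 2 × 2.674² = 2 × 7.15 = 14.3.
Round up to the next whole participant.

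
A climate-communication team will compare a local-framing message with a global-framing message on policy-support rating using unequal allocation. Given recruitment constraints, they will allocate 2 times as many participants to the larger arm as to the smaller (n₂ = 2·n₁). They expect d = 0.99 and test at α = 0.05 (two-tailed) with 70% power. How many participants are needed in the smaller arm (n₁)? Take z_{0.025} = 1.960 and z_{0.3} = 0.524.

n₁ = 10

With allocation ratio k = n₂/n₁ = 2, Var(x̄₁−x̄₂) = σ²(1/n₁ + 1/(k·n₁)) = σ²·(k+1)/(k·n₁).
So n₁ = (1 + 1/k)·((z_{α/2} + z_β)/d)² = 1.500 × (2.484/0.99)².
n₁ = 1.500 × 6.30 = 9.4.
Round up: n₁ = 10, giving n₂ = 2 × 10 = 20.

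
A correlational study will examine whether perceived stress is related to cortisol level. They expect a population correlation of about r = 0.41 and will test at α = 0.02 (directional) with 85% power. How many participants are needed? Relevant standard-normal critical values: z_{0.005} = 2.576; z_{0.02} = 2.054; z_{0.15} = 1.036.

Fisher's z: C = ½·ln((1+r)/(1−r)) = ½·ln(2.3898) = 0.4356.
n = ((z_{α} + z_β)/C)² + 3.
(2.054 + 1.036) / 0.4356 = 3.090 / 0.4356 = 7.094.
n = 7.094² + 3 = 50.32 + 3 = 53.3.
Round up.

n = 54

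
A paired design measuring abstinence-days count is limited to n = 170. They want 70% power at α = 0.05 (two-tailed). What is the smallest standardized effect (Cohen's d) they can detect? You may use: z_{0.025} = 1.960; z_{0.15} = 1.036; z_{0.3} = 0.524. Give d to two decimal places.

d_min ≈ 0.19

For a single sample (or paired design) of n = 170: d_min = (z_{α/2} + z_β)/√n.
z-sum = 1.960 + 0.524 = 2.484.
d_min = 2.484 / √170 = 2.484 / 13.038 = 0.191.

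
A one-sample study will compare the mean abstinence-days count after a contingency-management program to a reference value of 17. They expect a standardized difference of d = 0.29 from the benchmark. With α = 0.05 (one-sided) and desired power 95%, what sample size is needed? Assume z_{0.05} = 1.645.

n = 129

For a one-sample test: n = ((z_{α} + z_β) / d)².
z_{α} + z_β = 1.645 + 1.645 = 3.290.
n = (3.290 / 0.29)² = 11.345² = 128.71.
Round up.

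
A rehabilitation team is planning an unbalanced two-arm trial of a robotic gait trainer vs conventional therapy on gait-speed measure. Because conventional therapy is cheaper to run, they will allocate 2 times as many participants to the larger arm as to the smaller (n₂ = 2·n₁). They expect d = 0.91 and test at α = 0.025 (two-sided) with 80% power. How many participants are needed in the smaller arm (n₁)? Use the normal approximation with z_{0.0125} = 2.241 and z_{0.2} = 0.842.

n₁ = 18

With allocation ratio k = n₂/n₁ = 2, Var(x̄₁−x̄₂) = σ²(1/n₁ + 1/(k·n₁)) = σ²·(k+1)/(k·n₁).
So n₁ = (1 + 1/k)·((z_{α/2} + z_β)/d)² = 1.500 × (3.083/0.91)².
n₁ = 1.500 × 11.48 = 17.2.
Round up: n₁ = 18, giving n₂ = 2 × 18 = 36.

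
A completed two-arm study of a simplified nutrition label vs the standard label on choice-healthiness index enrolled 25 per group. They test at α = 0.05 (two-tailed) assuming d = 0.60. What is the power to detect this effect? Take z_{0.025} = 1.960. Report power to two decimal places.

power ≈ 0.56

For two equal groups, power = Φ(d·√(n/2) − z_{α/2}).
d·√(n/2) = 0.60 × √(25/2) = 0.60 × 3.536 = 2.121.
z_β = 2.121 − 1.960 = 0.161.
Power = Φ(0.161) = 0.564.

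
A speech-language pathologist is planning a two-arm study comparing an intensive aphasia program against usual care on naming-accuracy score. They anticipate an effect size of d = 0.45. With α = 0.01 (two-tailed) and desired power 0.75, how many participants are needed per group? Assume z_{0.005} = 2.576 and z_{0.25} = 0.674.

For two independent groups with equal n: n = 2·((z_{α/2} + z_β) / d)².
z_{α/2} + z_β = 2.576 + 0.674 = 3.250.
n = 2 × (3.250 / 0.45)² = 2 × 7.222² = 2 × 52.16 = 104.3.
Round up to the next whole participant.

n = 105 per group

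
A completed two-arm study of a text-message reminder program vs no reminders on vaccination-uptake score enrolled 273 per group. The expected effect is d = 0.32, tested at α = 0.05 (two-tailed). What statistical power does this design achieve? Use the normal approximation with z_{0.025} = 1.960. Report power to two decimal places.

power ≈ 0.96

For two equal groups, power = Φ(d·√(n/2) − z_{α/2}).
d·√(n/2) = 0.32 × √(273/2) = 0.32 × 11.683 = 3.739.
z_β = 3.739 − 1.960 = 1.779.
Power = Φ(1.779) = 0.962.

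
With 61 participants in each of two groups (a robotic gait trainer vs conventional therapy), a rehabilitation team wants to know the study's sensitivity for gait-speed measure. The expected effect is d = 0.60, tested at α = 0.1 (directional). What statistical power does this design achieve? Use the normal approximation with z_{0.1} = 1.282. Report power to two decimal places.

For two equal groups, power = Φ(d·√(n/2) − z_{α}).
d·√(n/2) = 0.60 × √(61/2) = 0.60 × 5.523 = 3.314.
z_β = 3.314 − 1.282 = 2.032.
Power = Φ(2.032) = 0.979.

power ≈ 0.98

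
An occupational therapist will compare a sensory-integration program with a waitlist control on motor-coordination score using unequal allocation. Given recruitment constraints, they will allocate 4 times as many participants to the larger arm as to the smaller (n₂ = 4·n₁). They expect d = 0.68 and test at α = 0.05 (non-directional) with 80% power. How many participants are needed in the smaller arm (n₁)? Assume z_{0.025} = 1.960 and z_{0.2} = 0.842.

With allocation ratio k = n₂/n₁ = 4, Var(x̄₁−x̄₂) = σ²(1/n₁ + 1/(k·n₁)) = σ²·(k+1)/(k·n₁).
So n₁ = (1 + 1/k)·((z_{α/2} + z_β)/d)² = 1.250 × (2.802/0.68)².
n₁ = 1.250 × 16.98 = 21.2.
Round up: n₁ = 22, giving n₂ = 4 × 22 = 88.

n₁ = 22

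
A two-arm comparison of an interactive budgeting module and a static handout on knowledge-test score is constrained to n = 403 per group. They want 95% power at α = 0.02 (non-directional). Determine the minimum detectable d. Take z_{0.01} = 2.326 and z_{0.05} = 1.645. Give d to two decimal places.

For two independent groups of n = 403 each: d_min = (z_{α/2} + z_β)·√(2/n).
z-sum = 2.326 + 1.645 = 3.971.
d_min = 3.971 × √(2/403) = 3.971 × 0.0704 = 0.280.

d_min ≈ 0.28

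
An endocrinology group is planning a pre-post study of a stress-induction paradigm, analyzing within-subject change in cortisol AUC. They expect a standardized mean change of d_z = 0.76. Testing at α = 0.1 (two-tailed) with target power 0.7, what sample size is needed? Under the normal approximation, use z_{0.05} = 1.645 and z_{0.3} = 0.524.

For a paired (one-sample on differences) test: n = ((z_{α/2} + z_β) / d)².
z_{α/2} + z_β = 1.645 + 0.524 = 2.169.
n = (2.169 / 0.76)² = 2.854² = 8.15.
Round up.

n = 9 pairs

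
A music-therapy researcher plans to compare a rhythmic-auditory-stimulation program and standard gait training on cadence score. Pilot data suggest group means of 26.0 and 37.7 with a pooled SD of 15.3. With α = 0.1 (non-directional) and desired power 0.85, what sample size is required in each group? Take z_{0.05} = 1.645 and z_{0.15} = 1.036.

Cohen's d = |M₁ − M₂| / SD_pooled = |26.0 − 37.7| / 15.3 = 11.7 / 15.3 = 0.765.
For two independent groups with equal n: n = 2·((z_{α/2} + z_β) / d)².
z_{α/2} + z_β = 1.645 + 1.036 = 2.681.
n = 2 × (2.681 / 0.765)² = 2 × 3.505² = 2 × 12.28 = 24.6.
Round up to the next whole participant.

n = 25 per group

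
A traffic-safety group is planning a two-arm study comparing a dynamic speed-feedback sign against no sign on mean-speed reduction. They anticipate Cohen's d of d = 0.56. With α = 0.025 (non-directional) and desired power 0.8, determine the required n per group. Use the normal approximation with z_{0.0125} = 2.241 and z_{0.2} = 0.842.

n = 61 per group

For two independent groups with equal n: n = 2·((z_{α/2} + z_β) / d)².
z_{α/2} + z_β = 2.241 + 0.842 = 3.083.
n = 2 × (3.083 / 0.56)² = 2 × 5.505² = 2 × 30.31 = 60.6.
Round up to the next whole participant.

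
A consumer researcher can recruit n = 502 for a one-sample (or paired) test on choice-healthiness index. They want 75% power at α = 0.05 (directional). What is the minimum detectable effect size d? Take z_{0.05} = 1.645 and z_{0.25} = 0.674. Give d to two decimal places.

For a single sample (or paired design) of n = 502: d_min = (z_{α} + z_β)/√n.
z-sum = 1.645 + 0.674 = 2.319.
d_min = 2.319 / √502 = 2.319 / 22.405 = 0.104.

d_min ≈ 0.10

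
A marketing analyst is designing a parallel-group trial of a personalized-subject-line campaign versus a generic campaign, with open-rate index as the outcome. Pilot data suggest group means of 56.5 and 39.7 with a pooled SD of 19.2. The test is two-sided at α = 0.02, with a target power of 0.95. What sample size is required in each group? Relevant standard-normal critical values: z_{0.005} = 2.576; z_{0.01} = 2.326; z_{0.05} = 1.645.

Cohen's d = |M₁ − M₂| / SD_pooled = |56.5 − 39.7| / 19.2 = 16.8 / 19.2 = 0.875.
For two independent groups with equal n: n = 2·((z_{α/2} + z_β) / d)².
z_{α/2} + z_β = 2.326 + 1.645 = 3.971.
n = 2 × (3.971 / 0.875)² = 2 × 4.538² = 2 × 20.60 = 41.2.
Round up to the next whole participant.

n = 42 per group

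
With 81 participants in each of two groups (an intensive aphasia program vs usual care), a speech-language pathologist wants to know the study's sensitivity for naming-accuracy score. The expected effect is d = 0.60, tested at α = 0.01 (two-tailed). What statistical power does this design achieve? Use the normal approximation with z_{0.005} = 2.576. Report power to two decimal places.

For two equal groups, power = Φ(d·√(n/2) − z_{α/2}).
d·√(n/2) = 0.60 × √(81/2) = 0.60 × 6.364 = 3.818.
z_β = 3.818 − 2.576 = 1.242.
Power = Φ(1.242) = 0.893.

power ≈ 0.89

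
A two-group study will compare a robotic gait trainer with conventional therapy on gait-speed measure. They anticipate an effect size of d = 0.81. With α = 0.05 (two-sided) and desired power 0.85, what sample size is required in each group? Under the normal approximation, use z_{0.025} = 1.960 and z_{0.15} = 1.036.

For two independent groups with equal n: n = 2·((z_{α/2} + z_β) / d)².
z_{α/2} + z_β = 1.960 + 1.036 = 2.996.
n = 2 × (2.996 / 0.81)² = 2 × 3.699² = 2 × 13.68 = 27.4.
Round up to the next whole participant.

n = 28 per group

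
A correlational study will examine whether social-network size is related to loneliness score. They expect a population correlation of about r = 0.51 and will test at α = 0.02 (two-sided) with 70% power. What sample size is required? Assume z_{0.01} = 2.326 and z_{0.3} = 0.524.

n = 29

Fisher's z: C = ½·ln((1+r)/(1−r)) = ½·ln(3.0816) = 0.5627.
n = ((z_{α/2} + z_β)/C)² + 3.
(2.326 + 0.524) / 0.5627 = 2.850 / 0.5627 = 5.065.
n = 5.065² + 3 = 25.65 + 3 = 28.7.
Round up.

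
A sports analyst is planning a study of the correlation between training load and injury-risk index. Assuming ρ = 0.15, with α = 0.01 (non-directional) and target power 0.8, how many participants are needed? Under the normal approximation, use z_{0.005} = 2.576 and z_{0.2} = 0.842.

n = 515

Fisher's z: C = ½·ln((1+r)/(1−r)) = ½·ln(1.3529) = 0.1511.
n = ((z_{α/2} + z_β)/C)² + 3.
(2.576 + 0.842) / 0.1511 = 3.418 / 0.1511 = 22.621.
n = 22.621² + 3 = 511.70 + 3 = 514.7.
Round up.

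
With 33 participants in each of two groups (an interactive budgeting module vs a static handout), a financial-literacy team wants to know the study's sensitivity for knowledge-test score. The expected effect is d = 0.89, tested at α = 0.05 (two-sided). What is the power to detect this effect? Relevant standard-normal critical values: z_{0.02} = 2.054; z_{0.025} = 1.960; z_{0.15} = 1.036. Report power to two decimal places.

For two equal groups, power = Φ(d·√(n/2) − z_{α/2}).
d·√(n/2) = 0.89 × √(33/2) = 0.89 × 4.062 = 3.615.
z_β = 3.615 − 1.960 = 1.655.
Power = Φ(1.655) = 0.951.

power ≈ 0.95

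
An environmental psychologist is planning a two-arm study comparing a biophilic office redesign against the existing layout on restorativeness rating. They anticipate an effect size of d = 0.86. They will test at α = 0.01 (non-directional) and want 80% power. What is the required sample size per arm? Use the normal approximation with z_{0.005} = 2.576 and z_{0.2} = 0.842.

n = 32 per group

For two independent groups with equal n: n = 2·((z_{α/2} + z_β) / d)².
z_{α/2} + z_β = 2.576 + 0.842 = 3.418.
n = 2 × (3.418 / 0.86)² = 2 × 3.974² = 2 × 15.80 = 31.6.
Round up to the next whole participant.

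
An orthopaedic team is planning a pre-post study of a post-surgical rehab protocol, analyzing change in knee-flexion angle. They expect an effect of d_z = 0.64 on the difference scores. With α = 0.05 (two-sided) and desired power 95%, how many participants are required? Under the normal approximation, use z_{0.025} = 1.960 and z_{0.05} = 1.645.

n = 32 pairs

For a paired (one-sample on differences) test: n = ((z_{α/2} + z_β) / d)².
z_{α/2} + z_β = 1.960 + 1.645 = 3.605.
n = (3.605 / 0.64)² = 5.633² = 31.73.
Round up.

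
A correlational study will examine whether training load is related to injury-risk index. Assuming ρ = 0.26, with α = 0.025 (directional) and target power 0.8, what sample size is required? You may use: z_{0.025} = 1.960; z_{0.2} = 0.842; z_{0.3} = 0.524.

Fisher's z: C = ½·ln((1+r)/(1−r)) = ½·ln(1.7027) = 0.2661.
n = ((z_{α} + z_β)/C)² + 3.
(1.960 + 0.842) / 0.2661 = 2.802 / 0.2661 = 10.530.
n = 10.530² + 3 = 110.88 + 3 = 113.9.
Round up.

n = 114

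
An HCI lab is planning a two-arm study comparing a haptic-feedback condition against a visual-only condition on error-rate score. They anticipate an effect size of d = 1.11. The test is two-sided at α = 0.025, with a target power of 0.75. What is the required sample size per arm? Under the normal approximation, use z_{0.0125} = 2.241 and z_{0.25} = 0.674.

n = 14 per group

For two independent groups with equal n: n = 2·((z_{α/2} + z_β) / d)².
z_{α/2} + z_β = 2.241 + 0.674 = 2.915.
n = 2 × (2.915 / 1.11)² = 2 × 2.626² = 2 × 6.90 = 13.8.
Round up to the next whole participant.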